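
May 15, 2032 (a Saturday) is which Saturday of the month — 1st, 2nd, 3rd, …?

Day 15 falls in week ⌈15/7⌉ of the month.
Days 1–7 hold the 1st Saturday, 8–14 the 2nd, 15–21 the 3rd, 22–28 the 4th, 29–31 the 5th.
15 is in the range for the 3rd.

3rd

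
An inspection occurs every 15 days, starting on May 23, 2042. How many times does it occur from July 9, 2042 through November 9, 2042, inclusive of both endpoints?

8

Occurrences land 15·i days after May 23, 2042 for i = 0, 1, 2, …
July 9, 2042 is 47 days after the start; 47 ÷ 15 = 3 remainder 2; since the remainder is 2, round up to i = 4. First occurrence in the window: #5 on July 22, 2042 (4×15 = 60 days in).
November 9, 2042 is 170 days after the start; 170 ÷ 15 = 11 remainder 5. Last occurrence in the window: #12 on November 4, 2042.
Occurrences #5 through #12: 8 in total.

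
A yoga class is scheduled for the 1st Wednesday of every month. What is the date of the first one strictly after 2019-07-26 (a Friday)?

2019-08-07

July 2019 starts on a Monday, so its 1st Wednesday is 2019-07-03 (2 days in).
That is not after 2019-07-26, so look at August 2019.
August 2019 starts on a Thursday, so its 1st Wednesday is 2019-08-07 (6 days in).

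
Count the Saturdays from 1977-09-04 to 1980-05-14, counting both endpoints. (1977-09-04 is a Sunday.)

1977-09-04 is a Sunday; the first Saturday on or after it is 1977-09-10 (6 days later).
From 1977-09-10 to 1980-05-14: 112 + 365 + 365 + 135 = 977 days (rest of 1977, 1978, 1979, to 1980-05-14 in 1980).
977 ÷ 7 = 139 full weeks with remainder 4, so 139 more Saturdays after the first → 140.

140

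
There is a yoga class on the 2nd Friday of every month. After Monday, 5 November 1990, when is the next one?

November 1990 starts on a Thursday; its first Friday is the 2nd, so the 2nd Friday is the 9th — 9 November 1990.
9 November 1990 is after 5 November 1990, so that is the next one.

9 November 1990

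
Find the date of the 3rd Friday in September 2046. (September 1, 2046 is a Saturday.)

September 2046 begins on a Saturday, so the first Friday is September 7 (6 days later).
The 3rd Friday is 2 weeks later: 7 + 14 = 21.

September 21, 2046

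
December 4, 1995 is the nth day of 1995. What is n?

Days in months before December: 31 + 28 + 31 + 30 + 31 + 30 + 31 + 31 + 30 + 31 + 30 = 334.
Plus 4 days into December → day 338.

338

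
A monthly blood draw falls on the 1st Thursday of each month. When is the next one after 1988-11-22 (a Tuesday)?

1988-12-01

November 1988 starts on a Tuesday, so its 1st Thursday is 1988-11-03 (2 days in).
That is not after 1988-11-22, so look at December 1988.
December 1988 starts on a Thursday, so its 1st Thursday is 1988-12-01.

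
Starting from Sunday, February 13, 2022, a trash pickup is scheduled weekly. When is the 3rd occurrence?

The 3rd occurrence is 2 intervals after the first: 2 × 7 = 14 days after February 13, 2022.
14 days later is February 27, 2022.

February 27, 2022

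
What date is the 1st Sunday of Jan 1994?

Jan 1994 begins on a Saturday, so the first Sunday is Jan 2 (1 day later).

Jan 2, 1994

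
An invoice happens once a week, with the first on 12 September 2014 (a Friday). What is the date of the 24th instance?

20 February 2015

The 24th occurrence is 23 intervals after the first: 23 × 7 = 161 days after 12 September 2014.
September has 30 days — 18 days to the end of September leaves 143.
October has 31 days (112 left).
November has 30 days (82 left).
December has 31 days (51 left).
January has 31 days (20 left).
20 days into February → 20 February 2015.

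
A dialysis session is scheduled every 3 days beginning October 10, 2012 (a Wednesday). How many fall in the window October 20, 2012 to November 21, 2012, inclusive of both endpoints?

Occurrences land 3·i days after October 10, 2012 for i = 0, 1, 2, …
October 20, 2012 is 10 days after the start; 10 ÷ 3 = 3 remainder 1; since the remainder is 1, round up to i = 4. First occurrence in the window: #5 on October 22, 2012 (4×3 = 12 days in).
November 21, 2012 is 42 days after the start; 42 ÷ 3 = 14 remainder 0. Last occurrence in the window: #15 on November 21, 2012.
Occurrences #5 through #15: 11 in total.

11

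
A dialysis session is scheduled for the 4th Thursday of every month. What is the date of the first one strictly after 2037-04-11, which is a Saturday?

2037-04-23

April 2037 starts on a Wednesday; its first Thursday is the 2nd, so the 4th Thursday is the 23rd — 2037-04-23.
2037-04-23 is after 2037-04-11, so that is the next one.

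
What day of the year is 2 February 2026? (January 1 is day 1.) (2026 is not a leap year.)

33

Days in months before February: 31 = 31.
Plus 2 days into February → day 33.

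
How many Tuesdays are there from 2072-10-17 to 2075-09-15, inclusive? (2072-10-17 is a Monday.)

2072-10-17 is a Monday; the first Tuesday on or after it is 2072-10-18 (1 day later).
From 2072-10-18 to 2075-09-15: 74 + 365 + 365 + 258 = 1062 days (rest of 2072, 2073, 2074, to 2075-09-15 in 2075).
1062 ÷ 7 = 151 full weeks with remainder 5, so 151 more Tuesdays after the first → 152.

152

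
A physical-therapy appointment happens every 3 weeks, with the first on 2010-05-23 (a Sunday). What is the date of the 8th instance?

2010-10-17

The 8th occurrence is 7 intervals after the first: 7 × 21 = 147 days after 2010-05-23.
May has 31 days — 8 days to the end of May leaves 139.
June has 30 days (109 left).
July has 31 days (78 left).
August has 31 days (47 left).
September has 30 days (17 left).
17 days into October → 2010-10-17.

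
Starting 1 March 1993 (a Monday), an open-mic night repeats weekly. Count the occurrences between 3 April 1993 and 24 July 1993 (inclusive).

16

Occurrences land 7·i days after 1 March 1993 for i = 0, 1, 2, …
3 April 1993 is 33 days after the start; 33 ÷ 7 = 4 remainder 5; since the remainder is 5, round up to i = 5. First occurrence in the window: #6 on 5 April 1993 (5×7 = 35 days in).
24 July 1993 is 145 days after the start; 145 ÷ 7 = 20 remainder 5. Last occurrence in the window: #21 on 19 July 1993.
Occurrences #6 through #21: 16 in total.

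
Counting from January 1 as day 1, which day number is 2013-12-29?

363

Days in months before December: 31 + 28 + 31 + 30 + 31 + 30 + 31 + 31 + 30 + 31 + 30 = 334.
Plus 29 days into December → day 363.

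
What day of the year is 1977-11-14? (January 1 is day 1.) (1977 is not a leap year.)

318

Days in months before November: 31 + 28 + 31 + 30 + 31 + 30 + 31 + 31 + 30 + 31 = 304.
Plus 14 days into November → day 318.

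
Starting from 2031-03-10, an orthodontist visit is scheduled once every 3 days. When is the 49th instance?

The 49th occurrence is 48 intervals after the first: 48 × 3 = 144 days after 2031-03-10.
March has 31 days — 21 days to the end of March leaves 123.
April has 30 days (93 left).
May has 31 days (62 left).
June has 30 days (32 left).
July has 31 days (1 left).
1 day into August → 2031-08-01.

2031-08-01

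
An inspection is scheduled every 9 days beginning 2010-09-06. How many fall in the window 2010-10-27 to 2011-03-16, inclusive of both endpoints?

16

Occurrences land 9·i days after 2010-09-06 for i = 0, 1, 2, …
2010-10-27 is 51 days after the start; 51 ÷ 9 = 5 remainder 6; since the remainder is 6, round up to i = 6. First occurrence in the window: #7 on 2010-10-30 (6×9 = 54 days in).
2011-03-16 is 191 days after the start; 191 ÷ 9 = 21 remainder 2. Last occurrence in the window: #22 on 2011-03-14.
Occurrences #7 through #22: 16 in total.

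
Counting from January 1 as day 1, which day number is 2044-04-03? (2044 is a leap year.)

Days in months before April: 31 + 29 + 31 = 91.
Plus 3 days into April → day 94.

94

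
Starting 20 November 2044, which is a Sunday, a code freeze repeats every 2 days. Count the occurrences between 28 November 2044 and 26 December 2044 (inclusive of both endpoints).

15

Occurrences land 2·i days after 20 November 2044 for i = 0, 1, 2, …
28 November 2044 is 8 days after the start; 8 ÷ 2 = 4 remainder 0. First occurrence in the window: #5 on 28 November 2044 (4×2 = 8 days in).
26 December 2044 is 36 days after the start; 36 ÷ 2 = 18 remainder 0. Last occurrence in the window: #19 on 26 December 2044.
Occurrences #5 through #19: 15 in total.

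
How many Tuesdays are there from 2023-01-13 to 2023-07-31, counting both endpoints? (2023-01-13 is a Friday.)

2023-01-13 is a Friday; the first Tuesday on or after it is 2023-01-17 (4 days later).
From 2023-01-17 to 2023-07-31: 14 + 28 + 31 + 30 + 31 + 30 + 31 = 195 days (rest of January, February, March, April, May, June, July).
195 ÷ 7 = 27 full weeks with remainder 6, so 27 more Tuesdays after the first → 28.

28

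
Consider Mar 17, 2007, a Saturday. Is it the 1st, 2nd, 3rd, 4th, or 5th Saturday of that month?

3rd

Day 17 falls in week ⌈17/7⌉ of the month.
Days 1–7 hold the 1st Saturday, 8–14 the 2nd, 15–21 the 3rd, 22–28 the 4th, 29–31 the 5th.
17 is in the range for the 3rd.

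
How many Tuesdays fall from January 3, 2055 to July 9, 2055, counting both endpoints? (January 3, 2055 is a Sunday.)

27

January 3, 2055 is a Sunday; the first Tuesday on or after it is January 5, 2055 (2 days later).
From January 5, 2055 to July 9, 2055: 26 + 28 + 31 + 30 + 31 + 30 + 9 = 185 days (rest of January, February, March, April, May, June, July).
185 ÷ 7 = 26 full weeks with remainder 3, so 26 more Tuesdays after the first → 27.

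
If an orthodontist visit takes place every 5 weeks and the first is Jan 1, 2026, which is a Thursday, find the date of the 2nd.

Feb 5, 2026

The 2nd occurrence is 1 interval after the first: 1 × 35 = 35 days after Jan 1, 2026.
Jan has 31 days — 30 days to the end of Jan leaves 5.
5 days into Feb → Feb 5, 2026.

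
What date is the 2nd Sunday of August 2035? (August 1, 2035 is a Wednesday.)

12 August 2035

August 2035 begins on a Wednesday, so the first Sunday is August 5 (4 days later).
The 2nd Sunday is 1 weeks later: 5 + 7 = 12.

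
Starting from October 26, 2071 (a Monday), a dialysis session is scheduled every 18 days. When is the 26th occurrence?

January 18, 2073

The 26th occurrence is 25 intervals after the first: 25 × 18 = 450 days after October 26, 2071.
October has 31 days — 5 days to the end of October leaves 445.
From end of October to end of 2071 is 61 days (384 left).
2072 has 366 days (18 left).
18 days into January → January 18, 2073.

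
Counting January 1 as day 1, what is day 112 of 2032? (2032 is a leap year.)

April 21, 2032

January has 31 days (112 − 31 = 81 remain).
February has 29 days (81 − 29 = 52 remain).
March has 31 days (52 − 31 = 21 remain).
21 into April → April 21.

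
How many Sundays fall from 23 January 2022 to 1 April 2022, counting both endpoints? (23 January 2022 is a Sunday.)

10

23 January 2022 is a Sunday; the first Sunday on or after it is 23 January 2022.
From 23 January 2022 to 1 April 2022: 8 + 28 + 31 + 1 = 68 days (rest of January, February, March, April).
68 ÷ 7 = 9 full weeks with remainder 5, so 9 more Sundays after the first → 10.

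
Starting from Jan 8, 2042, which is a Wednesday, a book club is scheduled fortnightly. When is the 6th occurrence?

Mar 19, 2042

The 6th occurrence is 5 intervals after the first: 5 × 14 = 70 days after Jan 8, 2042.
Jan has 31 days — 23 days to the end of Jan leaves 47.
Feb has 28 days (19 left).
19 days into Mar → Mar 19, 2042.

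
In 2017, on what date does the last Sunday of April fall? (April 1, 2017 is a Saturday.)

April 30, 2017

April 2017 begins on a Saturday, so the first Sunday is April 2 (1 day later).
April 2017 has 30 days. Adding weeks: 2, 9, 16, 23, 30 — the last one ≤ 30 is the 30th.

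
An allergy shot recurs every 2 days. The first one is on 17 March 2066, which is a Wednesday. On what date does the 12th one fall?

8 April 2066

The 12th occurrence is 11 intervals after the first: 11 × 2 = 22 days after 17 March 2066.
March has 31 days — 14 days to the end of March leaves 8.
8 days into April → 8 April 2066.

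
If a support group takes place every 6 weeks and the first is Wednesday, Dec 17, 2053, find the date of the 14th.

Jun 16, 2055

The 14th occurrence is 13 intervals after the first: 13 × 42 = 546 days after Dec 17, 2053.
Dec has 31 days — 14 days to the end of Dec leaves 532.
2054 has 365 days (167 left).
Jan has 31 days (136 left).
Feb has 28 days (108 left).
Mar has 31 days (77 left).
Apr has 30 days (47 left).
May has 31 days (16 left).
16 days into Jun → Jun 16, 2055.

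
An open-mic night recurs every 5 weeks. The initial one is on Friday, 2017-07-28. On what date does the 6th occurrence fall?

2018-01-19

The 6th occurrence is 5 intervals after the first: 5 × 35 = 175 days after 2017-07-28.
July has 31 days — 3 days to the end of July leaves 172.
August has 31 days (141 left).
September has 30 days (111 left).
October has 31 days (80 left).
November has 30 days (50 left).
December has 31 days (19 left).
19 days into January → 2018-01-19.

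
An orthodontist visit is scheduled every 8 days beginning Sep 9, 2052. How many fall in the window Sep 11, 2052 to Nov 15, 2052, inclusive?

8

Occurrences land 8·i days after Sep 9, 2052 for i = 0, 1, 2, …
Sep 11, 2052 is 2 days after the start; 2 ÷ 8 = 0 remainder 2; since the remainder is 2, round up to i = 1. First occurrence in the window: #2 on Sep 17, 2052 (1×8 = 8 days in).
Nov 15, 2052 is 67 days after the start; 67 ÷ 8 = 8 remainder 3. Last occurrence in the window: #9 on Nov 12, 2052.
Occurrences #2 through #9: 8 in total.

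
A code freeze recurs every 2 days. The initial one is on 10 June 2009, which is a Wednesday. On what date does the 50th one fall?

16 September 2009

The 50th occurrence is 49 intervals after the first: 49 × 2 = 98 days after 10 June 2009.
June has 30 days — 20 days to the end of June leaves 78.
July has 31 days (47 left).
August has 31 days (16 left).
16 days into September → 16 September 2009.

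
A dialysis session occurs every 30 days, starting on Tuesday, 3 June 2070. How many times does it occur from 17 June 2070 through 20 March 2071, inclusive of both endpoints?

Occurrences land 30·i days after 3 June 2070 for i = 0, 1, 2, …
17 June 2070 is 14 days after the start; 14 ÷ 30 = 0 remainder 14; since the remainder is 14, round up to i = 1. First occurrence in the window: #2 on 3 July 2070 (1×30 = 30 days in).
20 March 2071 is 290 days after the start; 290 ÷ 30 = 9 remainder 20. Last occurrence in the window: #10 on 28 February 2071.
Occurrences #2 through #10: 9 in total.

9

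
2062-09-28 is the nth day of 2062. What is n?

271

Days in months before September: 31 + 28 + 31 + 30 + 31 + 30 + 31 + 31 = 243.
Plus 28 days into September → day 271.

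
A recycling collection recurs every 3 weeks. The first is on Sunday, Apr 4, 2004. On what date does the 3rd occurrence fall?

May 16, 2004

The 3rd occurrence is 2 intervals after the first: 2 × 21 = 42 days after Apr 4, 2004.
Apr has 30 days — 26 days to the end of Apr leaves 16.
16 days into May → May 16, 2004.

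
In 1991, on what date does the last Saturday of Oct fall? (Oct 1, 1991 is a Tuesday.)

Oct 1991 begins on a Tuesday, so the first Saturday is Oct 5 (4 days later).
Oct 1991 has 31 days. Adding weeks: 5, 12, 19, 26 — the last one ≤ 31 is the 26th.

Oct 26, 1991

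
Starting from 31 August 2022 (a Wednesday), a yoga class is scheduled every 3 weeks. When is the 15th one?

21 June 2023

The 15th occurrence is 14 intervals after the first: 14 × 21 = 294 days after 31 August 2022.
August has 31 days — 0 days to the end of August leaves 294.
September has 30 days (264 left).
October has 31 days (233 left).
November has 30 days (203 left).
December has 31 days (172 left).
January has 31 days (141 left).
February has 28 days (113 left).
March has 31 days (82 left).
April has 30 days (52 left).
May has 31 days (21 left).
21 days into June → 21 June 2023.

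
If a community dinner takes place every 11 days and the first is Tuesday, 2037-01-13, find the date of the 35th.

The 35th occurrence is 34 intervals after the first: 34 × 11 = 374 days after 2037-01-13.
January has 31 days — 18 days to the end of January leaves 356.
February has 28 days (328 left).
March has 31 days (297 left).
April has 30 days (267 left).
May has 31 days (236 left).
June has 30 days (206 left).
July has 31 days (175 left).
August has 31 days (144 left).
September has 30 days (114 left).
October has 31 days (83 left).
November has 30 days (53 left).
December has 31 days (22 left).
22 days into January → 2038-01-22.

2038-01-22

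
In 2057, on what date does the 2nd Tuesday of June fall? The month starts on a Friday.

June 12, 2057

June 2057 begins on a Friday, so the first Tuesday is June 5 (4 days later).
The 2nd Tuesday is 1 weeks later: 5 + 7 = 12.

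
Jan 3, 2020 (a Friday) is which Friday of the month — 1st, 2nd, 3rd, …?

1st

Day 3 falls in week ⌈3/7⌉ of the month.
Days 1–7 hold the 1st Friday, 8–14 the 2nd, 15–21 the 3rd, 22–28 the 4th, 29–31 the 5th.
3 is in the range for the 1st.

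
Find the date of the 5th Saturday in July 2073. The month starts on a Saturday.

July 2073 begins on a Saturday, so the first Saturday is July 1.
The 5th Saturday is 4 weeks later: 1 + 28 = 29.

July 29, 2073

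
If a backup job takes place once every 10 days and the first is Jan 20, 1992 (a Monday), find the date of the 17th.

Jun 28, 1992

The 17th occurrence is 16 intervals after the first: 16 × 10 = 160 days after Jan 20, 1992.
Jan has 31 days — 11 days to the end of Jan leaves 149.
Feb has 29 days (120 left).
Mar has 31 days (89 left).
Apr has 30 days (59 left).
May has 31 days (28 left).
28 days into Jun → Jun 28, 1992.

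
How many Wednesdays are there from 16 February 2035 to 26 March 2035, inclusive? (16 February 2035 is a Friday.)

5

16 February 2035 is a Friday; the first Wednesday on or after it is 21 February 2035 (5 days later).
From 21 February 2035 to 26 March 2035: 7 + 26 = 33 days (rest of February, March).
33 ÷ 7 = 4 full weeks with remainder 5, so 4 more Wednesdays after the first → 5.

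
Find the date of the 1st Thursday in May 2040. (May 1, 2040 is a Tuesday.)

May 2040 begins on a Tuesday, so the first Thursday is May 3 (2 days later).

3 May 2040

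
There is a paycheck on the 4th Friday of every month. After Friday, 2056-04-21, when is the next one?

2056-04-28

April 2056 starts on a Saturday; its first Friday is the 7th, so the 4th Friday is the 28th — 2056-04-28.
2056-04-28 is after 2056-04-21, so that is the next one.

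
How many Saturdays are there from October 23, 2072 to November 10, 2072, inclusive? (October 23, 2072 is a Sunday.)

2

October 23, 2072 is a Sunday; the first Saturday on or after it is October 29, 2072 (6 days later).
From October 29, 2072 to November 10, 2072: 2 + 10 = 12 days (rest of October, November).
12 ÷ 7 = 1 full weeks with remainder 5, so 1 more Saturdays after the first → 2.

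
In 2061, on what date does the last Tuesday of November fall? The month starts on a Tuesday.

November 2061 begins on a Tuesday, so the first Tuesday is November 1.
November 2061 has 30 days. Adding weeks: 1, 8, 15, 22, 29 — the last one ≤ 30 is the 29th.

2061-11-29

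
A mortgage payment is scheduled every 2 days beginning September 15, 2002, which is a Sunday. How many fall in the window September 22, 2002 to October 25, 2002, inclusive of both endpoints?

Occurrences land 2·i days after September 15, 2002 for i = 0, 1, 2, …
September 22, 2002 is 7 days after the start; 7 ÷ 2 = 3 remainder 1; since the remainder is 1, round up to i = 4. First occurrence in the window: #5 on September 23, 2002 (4×2 = 8 days in).
October 25, 2002 is 40 days after the start; 40 ÷ 2 = 20 remainder 0. Last occurrence in the window: #21 on October 25, 2002.
Occurrences #5 through #21: 17 in total.

17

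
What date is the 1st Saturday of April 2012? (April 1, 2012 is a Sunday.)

7 April 2012

April 2012 begins on a Sunday, so the first Saturday is April 7 (6 days later).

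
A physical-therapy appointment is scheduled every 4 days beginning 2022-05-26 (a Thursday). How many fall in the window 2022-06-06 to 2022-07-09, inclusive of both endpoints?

9

Occurrences land 4·i days after 2022-05-26 for i = 0, 1, 2, …
2022-06-06 is 11 days after the start; 11 ÷ 4 = 2 remainder 3; since the remainder is 3, round up to i = 3. First occurrence in the window: #4 on 2022-06-07 (3×4 = 12 days in).
2022-07-09 is 44 days after the start; 44 ÷ 4 = 11 remainder 0. Last occurrence in the window: #12 on 2022-07-09.
Occurrences #4 through #12: 9 in total.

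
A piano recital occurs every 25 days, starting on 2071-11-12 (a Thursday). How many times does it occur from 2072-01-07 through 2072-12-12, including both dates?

13

Occurrences land 25·i days after 2071-11-12 for i = 0, 1, 2, …
2072-01-07 is 56 days after the start; 56 ÷ 25 = 2 remainder 6; since the remainder is 6, round up to i = 3. First occurrence in the window: #4 on 2072-01-26 (3×25 = 75 days in).
2072-12-12 is 396 days after the start; 396 ÷ 25 = 15 remainder 21. Last occurrence in the window: #16 on 2072-11-21.
Occurrences #4 through #16: 13 in total.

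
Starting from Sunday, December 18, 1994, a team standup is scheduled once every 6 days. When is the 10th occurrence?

The 10th occurrence is 9 intervals after the first: 9 × 6 = 54 days after December 18, 1994.
December has 31 days — 13 days to the end of December leaves 41.
January has 31 days (10 left).
10 days into February → February 10, 1995.

February 10, 1995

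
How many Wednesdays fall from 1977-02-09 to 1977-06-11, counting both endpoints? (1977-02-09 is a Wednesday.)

18

1977-02-09 is a Wednesday; the first Wednesday on or after it is 1977-02-09.
From 1977-02-09 to 1977-06-11: 19 + 31 + 30 + 31 + 11 = 122 days (rest of February, March, April, May, June).
122 ÷ 7 = 17 full weeks with remainder 3, so 17 more Wednesdays after the first → 18.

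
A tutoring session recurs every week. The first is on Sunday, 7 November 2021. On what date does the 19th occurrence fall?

The 19th occurrence is 18 intervals after the first: 18 × 7 = 126 days after 7 November 2021.
November has 30 days — 23 days to the end of November leaves 103.
December has 31 days (72 left).
January has 31 days (41 left).
February has 28 days (13 left).
13 days into March → 13 March 2022.

13 March 2022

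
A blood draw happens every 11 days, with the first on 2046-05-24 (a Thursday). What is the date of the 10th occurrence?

The 10th occurrence is 9 intervals after the first: 9 × 11 = 99 days after 2046-05-24.
May has 31 days — 7 days to the end of May leaves 92.
June has 30 days (62 left).
July has 31 days (31 left).
31 days into August → 2046-08-31.

2046-08-31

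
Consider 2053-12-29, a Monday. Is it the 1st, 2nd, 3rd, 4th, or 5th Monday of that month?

Day 29 falls in week ⌈29/7⌉ of the month.
Days 1–7 hold the 1st Monday, 8–14 the 2nd, 15–21 the 3rd, 22–28 the 4th, 29–31 the 5th.
29 is in the range for the 5th.

5th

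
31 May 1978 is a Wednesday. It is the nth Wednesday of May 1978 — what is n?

Day 31 falls in week ⌈31/7⌉ of the month.
Days 1–7 hold the 1st Wednesday, 8–14 the 2nd, 15–21 the 3rd, 22–28 the 4th, 29–31 the 5th.
31 is in the range for the 5th.

5th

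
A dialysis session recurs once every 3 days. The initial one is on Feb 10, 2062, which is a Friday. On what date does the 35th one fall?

May 23, 2062

The 35th occurrence is 34 intervals after the first: 34 × 3 = 102 days after Feb 10, 2062.
Feb has 28 days — 18 days to the end of Feb leaves 84.
Mar has 31 days (53 left).
Apr has 30 days (23 left).
23 days into May → May 23, 2062.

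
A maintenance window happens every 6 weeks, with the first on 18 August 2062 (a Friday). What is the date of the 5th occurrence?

The 5th occurrence is 4 intervals after the first: 4 × 42 = 168 days after 18 August 2062.
August has 31 days — 13 days to the end of August leaves 155.
September has 30 days (125 left).
October has 31 days (94 left).
November has 30 days (64 left).
December has 31 days (33 left).
January has 31 days (2 left).
2 days into February → 2 February 2063.

2 February 2063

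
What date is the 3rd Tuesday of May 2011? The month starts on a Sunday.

2011-05-17

May 2011 begins on a Sunday, so the first Tuesday is May 3 (2 days later).
The 3rd Tuesday is 2 weeks later: 3 + 14 = 17.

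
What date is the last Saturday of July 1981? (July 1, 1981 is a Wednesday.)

July 25, 1981

July 1981 begins on a Wednesday, so the first Saturday is July 4 (3 days later).
July 1981 has 31 days. Adding weeks: 4, 11, 18, 25 — the last one ≤ 31 is the 25th.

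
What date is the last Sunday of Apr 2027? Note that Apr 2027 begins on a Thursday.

Apr 2027 begins on a Thursday, so the first Sunday is Apr 4 (3 days later).
Apr 2027 has 30 days. Adding weeks: 4, 11, 18, 25 — the last one ≤ 30 is the 25th.

Apr 25, 2027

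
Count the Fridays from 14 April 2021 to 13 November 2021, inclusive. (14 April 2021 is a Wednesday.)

31

14 April 2021 is a Wednesday; the first Friday on or after it is 16 April 2021 (2 days later).
From 16 April 2021 to 13 November 2021: 14 + 31 + 30 + 31 + 31 + 30 + 31 + 13 = 211 days (rest of April, May, June, July, August, September, October, November).
211 ÷ 7 = 30 full weeks with remainder 1, so 30 more Fridays after the first → 31.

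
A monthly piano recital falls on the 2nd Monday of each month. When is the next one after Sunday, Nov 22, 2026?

Nov 2026 starts on a Sunday; its first Monday is the 2nd, so the 2nd Monday is the 9th — Nov 9, 2026.
That is not after Nov 22, 2026, so look at Dec 2026.
Dec 2026 starts on a Tuesday; its first Monday is the 7th, so the 2nd Monday is the 14th — Dec 14, 2026.

Dec 14, 2026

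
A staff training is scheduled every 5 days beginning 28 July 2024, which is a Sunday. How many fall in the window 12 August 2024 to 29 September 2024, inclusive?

Occurrences land 5·i days after 28 July 2024 for i = 0, 1, 2, …
12 August 2024 is 15 days after the start; 15 ÷ 5 = 3 remainder 0. First occurrence in the window: #4 on 12 August 2024 (3×5 = 15 days in).
29 September 2024 is 63 days after the start; 63 ÷ 5 = 12 remainder 3. Last occurrence in the window: #13 on 26 September 2024.
Occurrences #4 through #13: 10 in total.

10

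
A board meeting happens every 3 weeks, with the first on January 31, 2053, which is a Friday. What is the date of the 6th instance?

May 16, 2053

The 6th occurrence is 5 intervals after the first: 5 × 21 = 105 days after January 31, 2053.
January has 31 days — 0 days to the end of January leaves 105.
February has 28 days (77 left).
March has 31 days (46 left).
April has 30 days (16 left).
16 days into May → May 16, 2053.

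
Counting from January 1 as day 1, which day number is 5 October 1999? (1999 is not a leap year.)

Days in months before October: 31 + 28 + 31 + 30 + 31 + 30 + 31 + 31 + 30 = 273.
Plus 5 days into October → day 278.

278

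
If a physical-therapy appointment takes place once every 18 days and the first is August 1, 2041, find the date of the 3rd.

September 6, 2041

The 3rd occurrence is 2 intervals after the first: 2 × 18 = 36 days after August 1, 2041.
August has 31 days — 30 days to the end of August leaves 6.
6 days into September → September 6, 2041.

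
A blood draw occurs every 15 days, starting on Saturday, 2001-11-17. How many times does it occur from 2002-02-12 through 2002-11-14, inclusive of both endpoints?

Occurrences land 15·i days after 2001-11-17 for i = 0, 1, 2, …
2002-02-12 is 87 days after the start; 87 ÷ 15 = 5 remainder 12; since the remainder is 12, round up to i = 6. First occurrence in the window: #7 on 2002-02-15 (6×15 = 90 days in).
2002-11-14 is 362 days after the start; 362 ÷ 15 = 24 remainder 2. Last occurrence in the window: #25 on 2002-11-12.
Occurrences #7 through #25: 19 in total.

19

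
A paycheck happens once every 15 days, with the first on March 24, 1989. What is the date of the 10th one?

August 6, 1989

The 10th occurrence is 9 intervals after the first: 9 × 15 = 135 days after March 24, 1989.
March has 31 days — 7 days to the end of March leaves 128.
April has 30 days (98 left).
May has 31 days (67 left).
June has 30 days (37 left).
July has 31 days (6 left).
6 days into August → August 6, 1989.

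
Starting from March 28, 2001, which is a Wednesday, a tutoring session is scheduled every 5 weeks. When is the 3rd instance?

June 6, 2001

The 3rd occurrence is 2 intervals after the first: 2 × 35 = 70 days after March 28, 2001.
March has 31 days — 3 days to the end of March leaves 67.
April has 30 days (37 left).
May has 31 days (6 left).
6 days into June → June 6, 2001.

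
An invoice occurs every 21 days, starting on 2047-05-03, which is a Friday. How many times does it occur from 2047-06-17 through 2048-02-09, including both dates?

Occurrences land 21·i days after 2047-05-03 for i = 0, 1, 2, …
2047-06-17 is 45 days after the start; 45 ÷ 21 = 2 remainder 3; since the remainder is 3, round up to i = 3. First occurrence in the window: #4 on 2047-07-05 (3×21 = 63 days in).
2048-02-09 is 282 days after the start; 282 ÷ 21 = 13 remainder 9. Last occurrence in the window: #14 on 2048-01-31.
Occurrences #4 through #14: 11 in total.

11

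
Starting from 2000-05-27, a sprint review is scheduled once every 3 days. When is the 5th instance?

2000-06-08

The 5th occurrence is 4 intervals after the first: 4 × 3 = 12 days after 2000-05-27.
May has 31 days — 4 days to the end of May leaves 8.
8 days into June → 2000-06-08.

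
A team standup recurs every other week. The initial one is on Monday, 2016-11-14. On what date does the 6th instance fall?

The 6th occurrence is 5 intervals after the first: 5 × 14 = 70 days after 2016-11-14.
November has 30 days — 16 days to the end of November leaves 54.
December has 31 days (23 left).
23 days into January → 2017-01-23.

2017-01-23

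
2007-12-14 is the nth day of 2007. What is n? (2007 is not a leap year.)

348

Days in months before December: 31 + 28 + 31 + 30 + 31 + 30 + 31 + 31 + 30 + 31 + 30 = 334.
Plus 14 days into December → day 348.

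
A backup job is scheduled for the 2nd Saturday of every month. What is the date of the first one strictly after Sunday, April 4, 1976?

April 1976 starts on a Thursday; its first Saturday is the 3rd, so the 2nd Saturday is the 10th — April 10, 1976.
April 10, 1976 is after April 4, 1976, so that is the next one.

April 10, 1976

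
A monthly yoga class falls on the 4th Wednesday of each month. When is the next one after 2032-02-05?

2032-02-25

February 2032 starts on a Sunday; its first Wednesday is the 4th, so the 4th Wednesday is the 25th — 2032-02-25.
2032-02-25 is after 2032-02-05, so that is the next one.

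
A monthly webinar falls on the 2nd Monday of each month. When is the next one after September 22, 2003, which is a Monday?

October 13, 2003

September 2003 starts on a Monday; its first Monday is the 1st, so the 2nd Monday is the 8th — September 8, 2003.
That is not after September 22, 2003, so look at October 2003.
October 2003 starts on a Wednesday; its first Monday is the 6th, so the 2nd Monday is the 13th — October 13, 2003.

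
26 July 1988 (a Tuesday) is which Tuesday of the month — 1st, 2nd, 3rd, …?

4th

Day 26 falls in week ⌈26/7⌉ of the month.
Days 1–7 hold the 1st Tuesday, 8–14 the 2nd, 15–21 the 3rd, 22–28 the 4th, 29–31 the 5th.
26 is in the range for the 4th.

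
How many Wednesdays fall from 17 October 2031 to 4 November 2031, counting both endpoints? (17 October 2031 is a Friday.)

2

17 October 2031 is a Friday; the first Wednesday on or after it is 22 October 2031 (5 days later).
From 22 October 2031 to 4 November 2031: 9 + 4 = 13 days (rest of October, November).
13 ÷ 7 = 1 full weeks with remainder 6, so 1 more Wednesdays after the first → 2.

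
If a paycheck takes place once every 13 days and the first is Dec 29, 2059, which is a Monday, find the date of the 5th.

Feb 19, 2060

The 5th occurrence is 4 intervals after the first: 4 × 13 = 52 days after Dec 29, 2059.
Dec has 31 days — 2 days to the end of Dec leaves 50.
Jan has 31 days (19 left).
19 days into Feb → Feb 19, 2060.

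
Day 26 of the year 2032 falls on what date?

26 into January → January 26.

2032-01-26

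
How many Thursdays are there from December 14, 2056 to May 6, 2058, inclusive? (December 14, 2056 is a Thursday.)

December 14, 2056 is a Thursday; the first Thursday on or after it is December 14, 2056.
From December 14, 2056 to May 6, 2058: 17 + 365 + 126 = 508 days (rest of 2056, 2057, to May 6, 2058 in 2058).
508 ÷ 7 = 72 full weeks with remainder 4, so 72 more Thursdays after the first → 73.

73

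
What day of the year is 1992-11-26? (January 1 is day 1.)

Days in months before November: 31 + 29 + 31 + 30 + 31 + 30 + 31 + 31 + 30 + 31 = 305.
Plus 26 days into November → day 331.

331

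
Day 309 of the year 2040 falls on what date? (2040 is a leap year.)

November 4, 2040

January has 31 days (309 − 31 = 278 remain).
February has 29 days (278 − 29 = 249 remain).
March has 31 days (249 − 31 = 218 remain).
April has 30 days (218 − 30 = 188 remain).
May has 31 days (188 − 31 = 157 remain).
June has 30 days (157 − 30 = 127 remain).
July has 31 days (127 − 31 = 96 remain).
August has 31 days (96 − 31 = 65 remain).
September has 30 days (65 − 30 = 35 remain).
October has 31 days (35 − 31 = 4 remain).
4 into November → November 4.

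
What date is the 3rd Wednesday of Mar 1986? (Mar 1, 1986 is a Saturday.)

Mar 19, 1986

Mar 1986 begins on a Saturday, so the first Wednesday is Mar 5 (4 days later).
The 3rd Wednesday is 2 weeks later: 5 + 14 = 19.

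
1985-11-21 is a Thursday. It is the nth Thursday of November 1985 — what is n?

Day 21 falls in week ⌈21/7⌉ of the month.
Days 1–7 hold the 1st Thursday, 8–14 the 2nd, 15–21 the 3rd, 22–28 the 4th, 29–31 the 5th.
21 is in the range for the 3rd.

3rd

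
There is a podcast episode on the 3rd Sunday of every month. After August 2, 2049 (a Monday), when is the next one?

August 15, 2049

August 2049 starts on a Sunday; its first Sunday is the 1st, so the 3rd Sunday is the 15th — August 15, 2049.
August 15, 2049 is after August 2, 2049, so that is the next one.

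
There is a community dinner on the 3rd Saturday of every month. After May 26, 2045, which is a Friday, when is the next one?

May 2045 starts on a Monday; its first Saturday is the 6th, so the 3rd Saturday is the 20th — May 20, 2045.
That is not after May 26, 2045, so look at June 2045.
June 2045 starts on a Thursday; its first Saturday is the 3rd, so the 3rd Saturday is the 17th — June 17, 2045.

June 17, 2045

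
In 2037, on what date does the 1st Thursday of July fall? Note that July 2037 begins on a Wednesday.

July 2, 2037

July 2037 begins on a Wednesday, so the first Thursday is July 2 (1 day later).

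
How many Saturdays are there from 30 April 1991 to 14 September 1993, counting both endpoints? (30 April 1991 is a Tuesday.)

124

30 April 1991 is a Tuesday; the first Saturday on or after it is 4 May 1991 (4 days later).
From 4 May 1991 to 14 September 1993: 241 + 366 + 257 = 864 days (rest of 1991, 1992, to 14 September 1993 in 1993).
864 ÷ 7 = 123 full weeks with remainder 3, so 123 more Saturdays after the first → 124.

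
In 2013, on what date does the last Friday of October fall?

October 25, 2013

October 2013 begins on a Tuesday, so the first Friday is October 4 (3 days later).
October 2013 has 31 days. Adding weeks: 4, 11, 18, 25 — the last one ≤ 31 is the 25th.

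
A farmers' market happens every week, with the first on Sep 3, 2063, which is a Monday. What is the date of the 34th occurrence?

Apr 21, 2064

The 34th occurrence is 33 intervals after the first: 33 × 7 = 231 days after Sep 3, 2063.
Sep has 30 days — 27 days to the end of Sep leaves 204.
Oct has 31 days (173 left).
Nov has 30 days (143 left).
Dec has 31 days (112 left).
Jan has 31 days (81 left).
Feb has 29 days (52 left).
Mar has 31 days (21 left).
21 days into Apr → Apr 21, 2064.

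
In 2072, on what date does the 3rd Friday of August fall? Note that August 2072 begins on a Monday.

2072-08-19

August 2072 begins on a Monday, so the first Friday is August 5 (4 days later).
The 3rd Friday is 2 weeks later: 5 + 14 = 19.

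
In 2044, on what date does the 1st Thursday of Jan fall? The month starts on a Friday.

Jan 2044 begins on a Friday, so the first Thursday is Jan 7 (6 days later).

Jan 7, 2044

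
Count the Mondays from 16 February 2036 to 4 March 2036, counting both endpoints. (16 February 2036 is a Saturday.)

16 February 2036 is a Saturday; the first Monday on or after it is 18 February 2036 (2 days later).
From 18 February 2036 to 4 March 2036: 11 + 4 = 15 days (rest of February, March).
15 ÷ 7 = 2 full weeks with remainder 1, so 2 more Mondays after the first → 3.

3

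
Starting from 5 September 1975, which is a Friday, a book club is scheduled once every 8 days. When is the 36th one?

The 36th occurrence is 35 intervals after the first: 35 × 8 = 280 days after 5 September 1975.
September has 30 days — 25 days to the end of September leaves 255.
October has 31 days (224 left).
November has 30 days (194 left).
December has 31 days (163 left).
January has 31 days (132 left).
February has 29 days (103 left).
March has 31 days (72 left).
April has 30 days (42 left).
May has 31 days (11 left).
11 days into June → 11 June 1976.

11 June 1976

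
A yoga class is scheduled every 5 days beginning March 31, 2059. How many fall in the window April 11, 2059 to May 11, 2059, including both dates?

Occurrences land 5·i days after March 31, 2059 for i = 0, 1, 2, …
April 11, 2059 is 11 days after the start; 11 ÷ 5 = 2 remainder 1; since the remainder is 1, round up to i = 3. First occurrence in the window: #4 on April 15, 2059 (3×5 = 15 days in).
May 11, 2059 is 41 days after the start; 41 ÷ 5 = 8 remainder 1. Last occurrence in the window: #9 on May 10, 2059.
Occurrences #4 through #9: 6 in total.

6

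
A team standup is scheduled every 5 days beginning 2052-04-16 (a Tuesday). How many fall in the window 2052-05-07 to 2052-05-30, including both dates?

Occurrences land 5·i days after 2052-04-16 for i = 0, 1, 2, …
2052-05-07 is 21 days after the start; 21 ÷ 5 = 4 remainder 1; since the remainder is 1, round up to i = 5. First occurrence in the window: #6 on 2052-05-11 (5×5 = 25 days in).
2052-05-30 is 44 days after the start; 44 ÷ 5 = 8 remainder 4. Last occurrence in the window: #9 on 2052-05-26.
Occurrences #6 through #9: 4 in total.

4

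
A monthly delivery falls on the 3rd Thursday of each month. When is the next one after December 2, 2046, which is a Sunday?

December 2046 starts on a Saturday; its first Thursday is the 6th, so the 3rd Thursday is the 20th — December 20, 2046.
December 20, 2046 is after December 2, 2046, so that is the next one.

December 20, 2046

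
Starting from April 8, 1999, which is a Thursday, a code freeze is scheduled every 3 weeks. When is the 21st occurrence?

The 21st occurrence is 20 intervals after the first: 20 × 21 = 420 days after April 8, 1999.
April has 30 days — 22 days to the end of April leaves 398.
May has 31 days (367 left).
June has 30 days (337 left).
July has 31 days (306 left).
August has 31 days (275 left).
September has 30 days (245 left).
October has 31 days (214 left).
November has 30 days (184 left).
December has 31 days (153 left).
January has 31 days (122 left).
February has 29 days (93 left).
March has 31 days (62 left).
April has 30 days (32 left).
May has 31 days (1 left).
1 day into June → June 1, 2000.

June 1, 2000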